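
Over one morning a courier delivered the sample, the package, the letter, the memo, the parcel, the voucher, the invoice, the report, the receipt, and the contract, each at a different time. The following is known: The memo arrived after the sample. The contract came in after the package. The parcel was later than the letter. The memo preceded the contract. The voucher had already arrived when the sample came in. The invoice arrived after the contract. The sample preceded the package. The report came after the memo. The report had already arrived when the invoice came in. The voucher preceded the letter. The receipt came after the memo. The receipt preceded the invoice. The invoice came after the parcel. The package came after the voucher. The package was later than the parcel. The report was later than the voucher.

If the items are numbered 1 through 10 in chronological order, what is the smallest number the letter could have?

The voucher must come before the letter — 1 forced predecessor.
Nothing else is forced ahead of the letter, so its earliest slot is position 1 + 1 = 2.

2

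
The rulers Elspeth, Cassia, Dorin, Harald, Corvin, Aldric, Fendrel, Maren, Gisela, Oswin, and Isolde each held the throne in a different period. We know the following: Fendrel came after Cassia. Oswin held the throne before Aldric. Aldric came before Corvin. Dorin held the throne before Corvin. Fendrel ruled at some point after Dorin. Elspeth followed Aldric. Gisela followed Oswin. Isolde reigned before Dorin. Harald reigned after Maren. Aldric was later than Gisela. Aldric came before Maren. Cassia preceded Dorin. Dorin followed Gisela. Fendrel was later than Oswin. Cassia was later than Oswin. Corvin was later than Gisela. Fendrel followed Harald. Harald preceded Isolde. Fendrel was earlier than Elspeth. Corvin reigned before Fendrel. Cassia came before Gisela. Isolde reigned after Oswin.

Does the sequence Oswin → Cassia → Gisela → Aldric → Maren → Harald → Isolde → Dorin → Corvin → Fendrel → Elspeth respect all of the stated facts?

Check each stated constraint against the proposed order — e.g. Cassia is ahead of Fendrel; Oswin is ahead of Fendrel. Every pair is in the required order; nothing is violated.

yes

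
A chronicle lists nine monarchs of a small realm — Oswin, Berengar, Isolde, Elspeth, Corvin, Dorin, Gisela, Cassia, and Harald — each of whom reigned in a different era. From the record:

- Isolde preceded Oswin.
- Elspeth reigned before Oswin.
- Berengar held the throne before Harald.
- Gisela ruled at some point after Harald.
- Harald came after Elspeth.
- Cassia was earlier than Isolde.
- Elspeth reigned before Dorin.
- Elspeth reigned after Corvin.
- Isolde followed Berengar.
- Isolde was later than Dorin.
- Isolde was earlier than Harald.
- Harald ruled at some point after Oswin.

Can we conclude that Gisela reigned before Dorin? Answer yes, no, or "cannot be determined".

Tracing the constraints gives Dorin → Isolde → Harald → Gisela, so Dorin must come before Gisela.
That means Gisela cannot be before Dorin.

no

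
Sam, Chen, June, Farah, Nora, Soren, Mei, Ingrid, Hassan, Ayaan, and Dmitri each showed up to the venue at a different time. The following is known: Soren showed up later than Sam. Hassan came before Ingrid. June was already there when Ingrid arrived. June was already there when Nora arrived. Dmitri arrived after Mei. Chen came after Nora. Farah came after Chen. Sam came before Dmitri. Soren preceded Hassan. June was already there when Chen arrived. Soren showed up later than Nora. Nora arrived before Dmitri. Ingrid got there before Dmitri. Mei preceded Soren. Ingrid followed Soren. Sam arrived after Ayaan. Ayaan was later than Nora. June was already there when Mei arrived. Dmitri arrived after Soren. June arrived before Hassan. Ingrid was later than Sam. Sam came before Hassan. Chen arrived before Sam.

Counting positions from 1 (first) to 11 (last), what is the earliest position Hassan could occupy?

Ayaan, Chen, June, Mei, Nora, Sam, and Soren must all come before Hassan — 7 forced predecessors.
Nothing else is forced ahead of Hassan, so their earliest slot is position 7 + 1 = 8.

8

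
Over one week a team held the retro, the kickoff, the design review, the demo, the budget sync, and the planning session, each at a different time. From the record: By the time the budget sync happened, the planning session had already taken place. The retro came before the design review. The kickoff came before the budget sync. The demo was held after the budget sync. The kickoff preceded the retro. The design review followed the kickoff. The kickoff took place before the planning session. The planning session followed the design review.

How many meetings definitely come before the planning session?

3

Directly stated before the planning session: the design review and the kickoff.
The retro reaches the planning session via the retro → the design review → the planning session.
That's the design review, the kickoff, and the retro — 3 in all.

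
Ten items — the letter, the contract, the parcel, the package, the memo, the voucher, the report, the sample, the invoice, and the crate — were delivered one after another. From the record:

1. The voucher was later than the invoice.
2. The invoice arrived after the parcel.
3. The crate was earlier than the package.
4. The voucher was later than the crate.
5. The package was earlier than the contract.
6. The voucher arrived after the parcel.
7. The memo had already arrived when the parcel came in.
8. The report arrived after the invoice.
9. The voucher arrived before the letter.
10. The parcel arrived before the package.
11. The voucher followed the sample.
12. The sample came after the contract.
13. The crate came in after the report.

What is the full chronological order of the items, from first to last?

The constraints fix every adjacent pair, so only one ordering works:
the memo → the parcel → the invoice → the report → the crate → the package → the contract → the sample → the voucher → the letter.

the memo, the parcel, the invoice, the report, the crate, the package, the contract, the sample, the voucher, the letter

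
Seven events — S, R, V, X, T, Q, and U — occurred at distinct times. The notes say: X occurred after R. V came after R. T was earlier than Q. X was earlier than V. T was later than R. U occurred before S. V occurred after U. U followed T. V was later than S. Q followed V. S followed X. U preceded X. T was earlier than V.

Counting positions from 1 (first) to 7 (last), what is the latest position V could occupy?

6

V must come before Q — 1 event forced after it.
Everything else can be placed before V in some valid order, so V can sit as late as position 7 − 1 = 6.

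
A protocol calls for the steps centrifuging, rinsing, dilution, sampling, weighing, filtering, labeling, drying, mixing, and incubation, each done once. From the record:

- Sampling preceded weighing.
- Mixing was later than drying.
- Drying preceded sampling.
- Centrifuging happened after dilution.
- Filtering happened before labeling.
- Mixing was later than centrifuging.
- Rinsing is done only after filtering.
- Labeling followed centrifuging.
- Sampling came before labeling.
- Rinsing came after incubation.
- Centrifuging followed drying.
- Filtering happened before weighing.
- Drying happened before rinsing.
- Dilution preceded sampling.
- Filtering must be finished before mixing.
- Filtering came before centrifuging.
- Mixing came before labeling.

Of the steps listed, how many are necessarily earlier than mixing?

4

Directly stated before mixing: centrifuging, drying, and filtering.
Dilution reaches mixing via dilution → centrifuging → mixing.
That's centrifuging, dilution, drying, and filtering — 4 in all.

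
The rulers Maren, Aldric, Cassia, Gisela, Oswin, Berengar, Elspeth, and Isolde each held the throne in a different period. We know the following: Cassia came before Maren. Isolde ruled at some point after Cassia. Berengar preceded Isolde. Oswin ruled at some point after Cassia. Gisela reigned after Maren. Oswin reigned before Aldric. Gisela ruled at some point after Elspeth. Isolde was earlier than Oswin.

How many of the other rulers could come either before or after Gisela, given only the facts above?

4

Forced before Gisela: Cassia, Elspeth, and Maren.
That leaves Aldric, Berengar, Isolde, and Oswin with no forced order relative to Gisela — 4.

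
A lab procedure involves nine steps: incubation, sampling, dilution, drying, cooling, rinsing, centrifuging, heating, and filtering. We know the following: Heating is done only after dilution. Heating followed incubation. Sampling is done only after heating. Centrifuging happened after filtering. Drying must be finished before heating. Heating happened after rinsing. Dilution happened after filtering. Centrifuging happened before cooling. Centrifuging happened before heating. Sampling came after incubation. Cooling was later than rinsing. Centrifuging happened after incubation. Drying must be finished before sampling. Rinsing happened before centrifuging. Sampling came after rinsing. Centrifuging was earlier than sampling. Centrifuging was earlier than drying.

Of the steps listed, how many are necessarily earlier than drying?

4

Directly stated before drying: centrifuging.
Filtering reaches drying via filtering → centrifuging → drying.
Incubation reaches drying via incubation → centrifuging → drying.
Rinsing reaches drying via rinsing → centrifuging → drying.
No chain forces dilution (or any of the others) ahead of drying.
That's centrifuging, filtering, incubation, and rinsing — 4 in all.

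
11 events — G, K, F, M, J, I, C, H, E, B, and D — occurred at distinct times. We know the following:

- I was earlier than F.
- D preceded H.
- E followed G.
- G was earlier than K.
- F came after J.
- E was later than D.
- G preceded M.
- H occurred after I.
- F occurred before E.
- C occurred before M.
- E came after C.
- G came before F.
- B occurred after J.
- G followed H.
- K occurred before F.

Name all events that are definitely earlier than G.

D, H, I

Directly stated before G: H.
D reaches G via D → H → G.
I reaches G via I → H → G.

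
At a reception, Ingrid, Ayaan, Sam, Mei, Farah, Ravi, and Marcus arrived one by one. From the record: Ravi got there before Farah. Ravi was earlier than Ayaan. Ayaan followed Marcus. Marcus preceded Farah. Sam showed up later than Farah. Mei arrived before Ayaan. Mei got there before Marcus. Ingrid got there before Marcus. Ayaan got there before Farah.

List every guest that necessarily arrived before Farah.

Directly stated before Farah: Ayaan, Marcus, and Ravi.
Ingrid reaches Farah via Ingrid → Marcus → Farah.
Mei reaches Farah via Mei → Ayaan → Farah.
No chain forces Sam ahead of Farah.

Ayaan, Ingrid, Marcus, Mei, Ravi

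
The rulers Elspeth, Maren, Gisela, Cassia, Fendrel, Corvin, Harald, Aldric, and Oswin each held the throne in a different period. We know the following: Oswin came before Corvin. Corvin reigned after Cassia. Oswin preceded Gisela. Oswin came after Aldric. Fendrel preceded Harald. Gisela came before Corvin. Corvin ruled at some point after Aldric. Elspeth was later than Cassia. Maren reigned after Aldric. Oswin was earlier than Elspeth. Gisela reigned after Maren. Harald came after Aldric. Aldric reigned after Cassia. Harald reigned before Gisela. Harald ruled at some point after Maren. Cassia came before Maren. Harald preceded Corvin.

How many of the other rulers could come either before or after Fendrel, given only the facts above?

5

Forced after Fendrel: Corvin, Gisela, and Harald.
That leaves Aldric, Cassia, Elspeth, Maren, and Oswin with no forced order relative to Fendrel — 5.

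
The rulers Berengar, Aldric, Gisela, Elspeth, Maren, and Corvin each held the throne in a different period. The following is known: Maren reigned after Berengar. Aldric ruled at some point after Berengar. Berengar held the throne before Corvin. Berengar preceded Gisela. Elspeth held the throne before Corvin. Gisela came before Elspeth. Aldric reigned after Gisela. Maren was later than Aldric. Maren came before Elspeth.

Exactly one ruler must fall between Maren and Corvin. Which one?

Tracing the constraints gives Maren → Elspeth → Corvin, so Elspeth sits after Maren and before Corvin.
No other ruler is forced both after Maren and before Corvin.

Elspeth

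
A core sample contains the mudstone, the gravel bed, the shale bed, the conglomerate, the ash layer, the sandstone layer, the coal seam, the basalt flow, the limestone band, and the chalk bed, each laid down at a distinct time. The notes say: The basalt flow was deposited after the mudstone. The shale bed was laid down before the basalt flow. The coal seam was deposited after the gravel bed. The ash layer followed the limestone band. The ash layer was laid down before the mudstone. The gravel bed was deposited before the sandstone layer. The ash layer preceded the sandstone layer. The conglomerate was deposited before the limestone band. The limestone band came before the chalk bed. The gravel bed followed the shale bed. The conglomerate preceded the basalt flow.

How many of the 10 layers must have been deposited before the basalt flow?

5

Directly stated before the basalt flow: the conglomerate, the mudstone, and the shale bed.
The ash layer reaches the basalt flow via the ash layer → the mudstone → the basalt flow.
The limestone band reaches the basalt flow via the limestone band → the ash layer → the mudstone → the basalt flow.
That's the ash layer, the conglomerate, the limestone band, the mudstone, and the shale bed — 5 in all.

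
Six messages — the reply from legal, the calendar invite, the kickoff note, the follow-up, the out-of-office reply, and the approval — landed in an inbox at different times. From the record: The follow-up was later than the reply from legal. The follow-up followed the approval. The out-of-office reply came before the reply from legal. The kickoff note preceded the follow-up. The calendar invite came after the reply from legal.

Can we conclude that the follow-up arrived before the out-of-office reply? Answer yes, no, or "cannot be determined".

no

Tracing the constraints gives the out-of-office reply → the reply from legal → the follow-up, so the out-of-office reply must come before the follow-up.
That means the follow-up cannot be before the out-of-office reply.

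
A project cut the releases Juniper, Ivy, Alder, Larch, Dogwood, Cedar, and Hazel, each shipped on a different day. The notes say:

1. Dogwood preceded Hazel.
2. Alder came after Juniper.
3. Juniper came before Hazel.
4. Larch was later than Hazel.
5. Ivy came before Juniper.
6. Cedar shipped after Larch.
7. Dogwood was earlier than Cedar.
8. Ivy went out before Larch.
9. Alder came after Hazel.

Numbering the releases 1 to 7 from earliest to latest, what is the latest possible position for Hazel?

Hazel must come before Alder, Cedar, and Larch — 3 releases forced after it.
Everything else can be placed before Hazel in some valid order, so Hazel can sit as late as position 7 − 3 = 4.

4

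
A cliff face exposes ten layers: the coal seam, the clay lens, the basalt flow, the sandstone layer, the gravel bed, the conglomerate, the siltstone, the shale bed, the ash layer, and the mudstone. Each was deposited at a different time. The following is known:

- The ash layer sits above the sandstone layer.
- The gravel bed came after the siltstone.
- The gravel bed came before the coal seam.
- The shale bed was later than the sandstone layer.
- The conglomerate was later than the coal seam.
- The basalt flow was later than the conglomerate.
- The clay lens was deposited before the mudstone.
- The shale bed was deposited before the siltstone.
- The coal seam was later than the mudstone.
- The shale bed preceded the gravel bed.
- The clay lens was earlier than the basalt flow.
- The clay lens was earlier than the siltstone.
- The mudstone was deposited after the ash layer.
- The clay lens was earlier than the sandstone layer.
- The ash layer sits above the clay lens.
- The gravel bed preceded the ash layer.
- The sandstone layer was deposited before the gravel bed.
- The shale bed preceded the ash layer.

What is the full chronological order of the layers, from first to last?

The constraints fix every adjacent pair, so only one ordering works:
the clay lens → the sandstone layer → the shale bed → the siltstone → the gravel bed → the ash layer → the mudstone → the coal seam → the conglomerate → the basalt flow.

the clay lens, the sandstone layer, the shale bed, the siltstone, the gravel bed, the ash layer, the mudstone, the coal seam, the conglomerate, the basalt flow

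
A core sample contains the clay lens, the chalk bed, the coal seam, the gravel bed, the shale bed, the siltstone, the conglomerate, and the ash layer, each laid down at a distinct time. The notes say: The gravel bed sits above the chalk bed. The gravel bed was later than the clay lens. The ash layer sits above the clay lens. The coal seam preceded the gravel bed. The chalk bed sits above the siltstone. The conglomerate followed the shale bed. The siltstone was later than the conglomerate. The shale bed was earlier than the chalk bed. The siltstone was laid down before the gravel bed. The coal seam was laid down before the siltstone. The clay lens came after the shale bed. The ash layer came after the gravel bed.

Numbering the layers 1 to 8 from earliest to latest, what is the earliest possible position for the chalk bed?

5

The coal seam, the conglomerate, the shale bed, and the siltstone must all come before the chalk bed — 4 forced predecessors.
Nothing else is forced ahead of the chalk bed, so its earliest slot is position 4 + 1 = 5.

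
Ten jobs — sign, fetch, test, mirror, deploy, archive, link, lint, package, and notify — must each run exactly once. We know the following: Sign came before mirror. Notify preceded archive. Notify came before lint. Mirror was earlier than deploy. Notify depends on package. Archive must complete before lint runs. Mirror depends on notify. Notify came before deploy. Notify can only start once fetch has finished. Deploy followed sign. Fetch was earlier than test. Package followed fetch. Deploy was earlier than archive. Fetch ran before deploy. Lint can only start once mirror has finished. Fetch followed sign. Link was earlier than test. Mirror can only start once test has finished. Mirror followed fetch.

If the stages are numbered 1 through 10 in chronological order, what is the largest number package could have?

5

Package must come before archive, deploy, lint, mirror, and notify — 5 stages forced after it.
Everything else can be placed before package in some valid order, so package can sit as late as position 10 − 5 = 5.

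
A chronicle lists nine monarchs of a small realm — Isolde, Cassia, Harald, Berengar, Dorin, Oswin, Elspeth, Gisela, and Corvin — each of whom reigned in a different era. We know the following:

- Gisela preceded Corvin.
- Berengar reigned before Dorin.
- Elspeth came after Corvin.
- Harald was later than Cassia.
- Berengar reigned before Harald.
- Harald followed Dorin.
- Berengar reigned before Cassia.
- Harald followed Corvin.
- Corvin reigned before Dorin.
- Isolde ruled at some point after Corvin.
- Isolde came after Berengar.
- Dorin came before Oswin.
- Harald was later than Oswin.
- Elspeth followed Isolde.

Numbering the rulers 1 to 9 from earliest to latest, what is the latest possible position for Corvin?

Corvin must come before Dorin, Elspeth, Harald, Isolde, and Oswin — 5 rulers forced after them.
Everything else can be placed before Corvin in some valid order, so Corvin can sit as late as position 9 − 5 = 4.

4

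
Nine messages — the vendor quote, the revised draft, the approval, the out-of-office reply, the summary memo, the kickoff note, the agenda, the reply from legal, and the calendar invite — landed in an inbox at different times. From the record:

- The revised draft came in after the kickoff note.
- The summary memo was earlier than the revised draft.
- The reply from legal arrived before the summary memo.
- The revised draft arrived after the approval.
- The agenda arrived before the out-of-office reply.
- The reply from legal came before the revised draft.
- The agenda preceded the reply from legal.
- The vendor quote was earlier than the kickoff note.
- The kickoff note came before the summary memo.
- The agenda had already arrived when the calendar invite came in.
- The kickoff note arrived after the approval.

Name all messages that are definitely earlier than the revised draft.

the agenda, the approval, the kickoff note, the reply from legal, the summary memo, the vendor quote

Directly stated before the revised draft: the approval, the kickoff note, the reply from legal, and the summary memo.
The agenda reaches the revised draft via the agenda → the reply from legal → the revised draft.
The vendor quote reaches the revised draft via the vendor quote → the kickoff note → the revised draft.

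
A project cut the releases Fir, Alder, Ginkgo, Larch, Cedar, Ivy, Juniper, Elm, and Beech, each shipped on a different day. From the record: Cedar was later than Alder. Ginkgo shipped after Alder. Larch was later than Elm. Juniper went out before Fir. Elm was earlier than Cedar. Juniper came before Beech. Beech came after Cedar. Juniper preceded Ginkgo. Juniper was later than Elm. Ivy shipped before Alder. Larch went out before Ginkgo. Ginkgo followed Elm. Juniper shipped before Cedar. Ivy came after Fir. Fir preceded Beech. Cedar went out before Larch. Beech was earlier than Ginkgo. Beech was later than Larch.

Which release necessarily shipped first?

Elm

Elm has a chain of constraints placing it before every other release, so Elm must be first.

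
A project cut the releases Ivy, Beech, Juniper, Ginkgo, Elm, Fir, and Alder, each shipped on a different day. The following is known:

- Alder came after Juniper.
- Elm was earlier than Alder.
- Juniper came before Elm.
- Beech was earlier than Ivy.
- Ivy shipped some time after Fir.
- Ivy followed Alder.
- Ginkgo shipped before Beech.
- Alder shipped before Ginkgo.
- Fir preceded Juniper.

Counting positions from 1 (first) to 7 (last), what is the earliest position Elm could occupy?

Fir and Juniper must both come before Elm — 2 forced predecessors.
Nothing else is forced ahead of Elm, so its earliest slot is position 2 + 1 = 3.

3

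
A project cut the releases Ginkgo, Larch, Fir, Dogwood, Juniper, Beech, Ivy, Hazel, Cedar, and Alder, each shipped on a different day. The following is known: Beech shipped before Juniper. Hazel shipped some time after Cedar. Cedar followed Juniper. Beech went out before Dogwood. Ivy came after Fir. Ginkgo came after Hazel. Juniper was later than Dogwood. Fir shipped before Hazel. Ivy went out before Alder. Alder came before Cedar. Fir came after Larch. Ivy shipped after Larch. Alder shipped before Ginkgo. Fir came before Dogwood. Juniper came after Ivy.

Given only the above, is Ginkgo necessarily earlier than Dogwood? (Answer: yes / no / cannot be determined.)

Tracing the constraints gives Dogwood → Juniper → Cedar → Hazel → Ginkgo, so Dogwood must come before Ginkgo.
That means Ginkgo cannot be before Dogwood.

no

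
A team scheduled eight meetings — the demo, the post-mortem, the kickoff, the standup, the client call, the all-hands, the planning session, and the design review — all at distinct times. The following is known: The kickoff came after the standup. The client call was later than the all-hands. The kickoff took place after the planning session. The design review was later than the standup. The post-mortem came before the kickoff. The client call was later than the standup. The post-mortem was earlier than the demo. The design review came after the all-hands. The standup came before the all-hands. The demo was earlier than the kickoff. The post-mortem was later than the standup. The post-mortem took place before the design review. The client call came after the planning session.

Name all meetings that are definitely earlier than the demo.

the post-mortem, the standup

Directly stated before the demo: the post-mortem.
The standup reaches the demo via the standup → the post-mortem → the demo.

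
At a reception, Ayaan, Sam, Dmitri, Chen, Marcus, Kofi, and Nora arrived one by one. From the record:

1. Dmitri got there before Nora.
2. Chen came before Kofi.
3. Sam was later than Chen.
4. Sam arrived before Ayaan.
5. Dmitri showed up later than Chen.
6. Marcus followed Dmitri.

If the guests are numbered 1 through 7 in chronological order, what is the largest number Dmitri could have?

Dmitri must come before Marcus and Nora — 2 guests forced after them.
Everything else can be placed before Dmitri in some valid order, so Dmitri can sit as late as position 7 − 2 = 5.

5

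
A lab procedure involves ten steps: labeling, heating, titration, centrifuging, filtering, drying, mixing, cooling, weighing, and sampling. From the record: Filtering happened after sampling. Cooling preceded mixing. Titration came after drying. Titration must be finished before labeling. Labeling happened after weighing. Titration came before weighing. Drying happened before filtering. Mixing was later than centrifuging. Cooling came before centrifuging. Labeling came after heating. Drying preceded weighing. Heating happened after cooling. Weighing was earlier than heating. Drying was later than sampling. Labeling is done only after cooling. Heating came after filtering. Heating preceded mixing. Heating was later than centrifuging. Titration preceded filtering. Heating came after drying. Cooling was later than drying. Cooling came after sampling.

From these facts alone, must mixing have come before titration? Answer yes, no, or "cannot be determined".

no

Tracing the constraints gives titration → filtering → heating → mixing, so titration must come before mixing.
That means mixing cannot be before titration.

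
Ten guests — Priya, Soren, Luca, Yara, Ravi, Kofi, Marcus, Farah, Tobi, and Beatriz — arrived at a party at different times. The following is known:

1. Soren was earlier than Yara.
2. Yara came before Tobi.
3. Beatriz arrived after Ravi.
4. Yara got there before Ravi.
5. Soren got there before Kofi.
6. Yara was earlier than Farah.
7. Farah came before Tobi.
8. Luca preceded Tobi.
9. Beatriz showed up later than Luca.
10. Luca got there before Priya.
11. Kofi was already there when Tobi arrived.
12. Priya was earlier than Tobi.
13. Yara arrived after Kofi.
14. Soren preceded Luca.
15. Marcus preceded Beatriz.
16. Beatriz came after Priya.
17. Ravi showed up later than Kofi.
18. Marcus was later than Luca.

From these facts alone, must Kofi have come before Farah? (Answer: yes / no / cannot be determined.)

yes

Chain the constraints: Kofi → Yara → Farah. Each link is directly stated, so Kofi comes before Farah.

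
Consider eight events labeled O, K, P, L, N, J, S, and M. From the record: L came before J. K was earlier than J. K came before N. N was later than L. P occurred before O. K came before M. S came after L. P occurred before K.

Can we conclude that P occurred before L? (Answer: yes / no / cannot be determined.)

cannot be determined

No chain of stated constraints runs from P to L, and none runs from L to P either.
So the relative order of P and L is not fixed by the given facts.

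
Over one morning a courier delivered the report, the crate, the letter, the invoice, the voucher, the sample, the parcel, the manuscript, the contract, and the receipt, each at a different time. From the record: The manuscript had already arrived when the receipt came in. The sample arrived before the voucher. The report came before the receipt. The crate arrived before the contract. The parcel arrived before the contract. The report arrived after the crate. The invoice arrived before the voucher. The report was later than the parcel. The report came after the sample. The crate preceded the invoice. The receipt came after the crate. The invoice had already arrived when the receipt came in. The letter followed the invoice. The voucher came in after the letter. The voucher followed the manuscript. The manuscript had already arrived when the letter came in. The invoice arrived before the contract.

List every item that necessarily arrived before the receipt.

Directly stated before the receipt: the crate, the invoice, the manuscript, and the report.
The parcel reaches the receipt via the parcel → the report → the receipt.
The sample reaches the receipt via the sample → the report → the receipt.
No chain forces the letter (or any of the others) ahead of the receipt.

the crate, the invoice, the manuscript, the parcel, the report, the sample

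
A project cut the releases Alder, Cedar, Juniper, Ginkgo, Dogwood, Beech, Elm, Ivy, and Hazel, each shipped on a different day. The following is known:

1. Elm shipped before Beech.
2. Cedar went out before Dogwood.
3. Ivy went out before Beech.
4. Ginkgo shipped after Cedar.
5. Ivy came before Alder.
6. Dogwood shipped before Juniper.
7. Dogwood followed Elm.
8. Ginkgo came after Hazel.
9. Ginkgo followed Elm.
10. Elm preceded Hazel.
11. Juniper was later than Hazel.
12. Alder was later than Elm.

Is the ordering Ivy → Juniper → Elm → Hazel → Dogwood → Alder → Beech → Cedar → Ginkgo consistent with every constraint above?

The constraints require Cedar before Dogwood, but in the proposed sequence Dogwood appears ahead of Cedar. That one violation is enough.

no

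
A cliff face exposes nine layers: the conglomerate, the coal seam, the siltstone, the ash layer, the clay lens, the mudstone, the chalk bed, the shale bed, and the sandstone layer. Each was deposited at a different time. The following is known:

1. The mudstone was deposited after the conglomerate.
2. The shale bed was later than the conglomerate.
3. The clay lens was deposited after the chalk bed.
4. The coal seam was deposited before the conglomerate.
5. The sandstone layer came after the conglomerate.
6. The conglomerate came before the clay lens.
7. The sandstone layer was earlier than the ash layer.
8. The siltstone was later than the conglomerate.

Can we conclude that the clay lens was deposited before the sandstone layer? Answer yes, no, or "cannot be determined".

cannot be determined

No chain of stated constraints runs from the clay lens to the sandstone layer, and none runs from the sandstone layer to the clay lens either.
So the relative order of the clay lens and the sandstone layer is not fixed by the given facts.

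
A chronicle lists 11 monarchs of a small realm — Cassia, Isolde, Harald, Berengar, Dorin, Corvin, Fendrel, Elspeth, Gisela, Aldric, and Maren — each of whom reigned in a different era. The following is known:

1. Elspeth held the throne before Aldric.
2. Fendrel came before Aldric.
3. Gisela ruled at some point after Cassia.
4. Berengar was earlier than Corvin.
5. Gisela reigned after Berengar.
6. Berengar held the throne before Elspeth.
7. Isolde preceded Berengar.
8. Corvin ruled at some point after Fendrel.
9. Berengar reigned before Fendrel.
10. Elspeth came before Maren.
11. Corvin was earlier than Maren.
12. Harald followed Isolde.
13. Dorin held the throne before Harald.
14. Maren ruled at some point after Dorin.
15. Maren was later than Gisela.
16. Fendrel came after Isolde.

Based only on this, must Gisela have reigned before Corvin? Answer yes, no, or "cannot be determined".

No chain of stated constraints runs from Gisela to Corvin, and none runs from Corvin to Gisela either.
So the relative order of Gisela and Corvin is not fixed by the given facts.

cannot be determined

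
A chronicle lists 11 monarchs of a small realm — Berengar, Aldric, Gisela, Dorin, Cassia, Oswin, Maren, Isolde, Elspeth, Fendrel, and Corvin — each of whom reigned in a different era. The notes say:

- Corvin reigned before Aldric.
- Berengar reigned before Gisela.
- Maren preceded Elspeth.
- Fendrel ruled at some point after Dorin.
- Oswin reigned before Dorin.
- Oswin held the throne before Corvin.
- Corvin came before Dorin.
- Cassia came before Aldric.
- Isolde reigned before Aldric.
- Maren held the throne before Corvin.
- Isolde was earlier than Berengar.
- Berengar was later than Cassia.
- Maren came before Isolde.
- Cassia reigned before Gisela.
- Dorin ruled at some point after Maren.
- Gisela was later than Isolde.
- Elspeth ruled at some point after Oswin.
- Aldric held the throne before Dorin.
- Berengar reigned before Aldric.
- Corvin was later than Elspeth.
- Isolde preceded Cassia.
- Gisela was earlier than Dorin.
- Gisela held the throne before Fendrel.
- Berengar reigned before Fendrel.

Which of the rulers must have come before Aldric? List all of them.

Berengar, Cassia, Corvin, Elspeth, Isolde, Maren, Oswin

Directly stated before Aldric: Berengar, Cassia, Corvin, and Isolde.
Elspeth reaches Aldric via Elspeth → Corvin → Aldric.
Maren reaches Aldric via Maren → Corvin → Aldric.
Oswin reaches Aldric via Oswin → Corvin → Aldric.
No chain forces Fendrel (or any of the others) ahead of Aldric.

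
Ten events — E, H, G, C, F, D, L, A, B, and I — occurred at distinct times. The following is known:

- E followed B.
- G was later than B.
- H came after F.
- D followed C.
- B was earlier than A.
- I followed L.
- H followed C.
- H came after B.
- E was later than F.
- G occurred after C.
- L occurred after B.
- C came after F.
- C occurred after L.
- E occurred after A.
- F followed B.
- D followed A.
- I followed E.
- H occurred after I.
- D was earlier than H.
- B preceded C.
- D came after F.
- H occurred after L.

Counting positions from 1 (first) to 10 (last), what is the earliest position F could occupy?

2

B must come before F — 1 forced predecessor.
Nothing else is forced ahead of F, so its earliest slot is position 1 + 1 = 2.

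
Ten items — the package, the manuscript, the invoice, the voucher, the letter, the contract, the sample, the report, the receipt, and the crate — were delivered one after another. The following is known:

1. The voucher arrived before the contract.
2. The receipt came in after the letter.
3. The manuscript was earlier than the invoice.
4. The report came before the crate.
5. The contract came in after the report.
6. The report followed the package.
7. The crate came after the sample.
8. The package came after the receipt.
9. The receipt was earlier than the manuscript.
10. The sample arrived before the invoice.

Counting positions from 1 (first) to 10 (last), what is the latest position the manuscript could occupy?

9

The manuscript must come before the invoice — 1 item forced after it.
Everything else can be placed before the manuscript in some valid order, so the manuscript can sit as late as position 10 − 1 = 9.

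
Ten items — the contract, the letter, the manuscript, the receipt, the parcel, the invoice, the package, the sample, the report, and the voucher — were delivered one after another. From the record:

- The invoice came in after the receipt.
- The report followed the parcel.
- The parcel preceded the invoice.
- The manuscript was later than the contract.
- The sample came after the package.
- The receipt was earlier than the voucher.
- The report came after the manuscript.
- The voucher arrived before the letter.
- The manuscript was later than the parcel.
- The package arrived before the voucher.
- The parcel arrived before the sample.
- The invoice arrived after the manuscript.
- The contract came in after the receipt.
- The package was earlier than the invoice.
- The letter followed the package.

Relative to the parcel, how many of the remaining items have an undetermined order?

5

Forced after the parcel: the invoice, the manuscript, the report, and the sample.
That leaves the contract, the letter, the package, the receipt, and the voucher with no forced order relative to the parcel — 5.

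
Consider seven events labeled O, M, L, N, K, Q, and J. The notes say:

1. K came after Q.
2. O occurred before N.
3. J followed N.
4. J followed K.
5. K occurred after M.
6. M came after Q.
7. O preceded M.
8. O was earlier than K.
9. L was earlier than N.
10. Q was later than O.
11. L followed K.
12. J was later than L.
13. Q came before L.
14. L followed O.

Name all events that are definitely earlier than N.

Directly stated before N: L and O.
K reaches N via K → L → N.
M reaches N via M → K → L → N.
Q reaches N via Q → L → N.
No chain forces J ahead of N.

K, L, M, O, Q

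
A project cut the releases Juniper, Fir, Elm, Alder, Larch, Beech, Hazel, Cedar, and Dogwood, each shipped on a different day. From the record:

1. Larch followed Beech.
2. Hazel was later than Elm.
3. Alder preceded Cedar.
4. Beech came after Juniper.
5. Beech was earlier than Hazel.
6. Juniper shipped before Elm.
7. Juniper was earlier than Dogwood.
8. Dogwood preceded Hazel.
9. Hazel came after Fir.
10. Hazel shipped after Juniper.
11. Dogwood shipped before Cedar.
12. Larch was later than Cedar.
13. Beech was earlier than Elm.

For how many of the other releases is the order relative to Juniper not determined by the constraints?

Forced after Juniper: Beech, Cedar, Dogwood, Elm, Hazel, and Larch.
That leaves Alder and Fir with no forced order relative to Juniper — 2.

2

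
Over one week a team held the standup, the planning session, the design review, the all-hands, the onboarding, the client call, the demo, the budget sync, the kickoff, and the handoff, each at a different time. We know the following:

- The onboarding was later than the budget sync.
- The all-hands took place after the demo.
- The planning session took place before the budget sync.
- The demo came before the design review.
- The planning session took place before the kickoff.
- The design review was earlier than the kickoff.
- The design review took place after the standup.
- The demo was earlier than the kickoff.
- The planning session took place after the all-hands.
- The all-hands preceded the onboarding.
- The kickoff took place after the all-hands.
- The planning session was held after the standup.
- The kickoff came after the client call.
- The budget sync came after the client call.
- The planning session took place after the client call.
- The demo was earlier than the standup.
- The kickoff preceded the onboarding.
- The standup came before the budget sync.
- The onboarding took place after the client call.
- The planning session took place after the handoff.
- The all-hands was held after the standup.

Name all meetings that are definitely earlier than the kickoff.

Directly stated before the kickoff: the all-hands, the client call, the demo, the design review, and the planning session.
The handoff reaches the kickoff via the handoff → the planning session → the kickoff.
The standup reaches the kickoff via the standup → the design review → the kickoff.
No chain forces the onboarding (or any of the others) ahead of the kickoff.

the all-hands, the client call, the demo, the design review, the handoff, the planning session, the standup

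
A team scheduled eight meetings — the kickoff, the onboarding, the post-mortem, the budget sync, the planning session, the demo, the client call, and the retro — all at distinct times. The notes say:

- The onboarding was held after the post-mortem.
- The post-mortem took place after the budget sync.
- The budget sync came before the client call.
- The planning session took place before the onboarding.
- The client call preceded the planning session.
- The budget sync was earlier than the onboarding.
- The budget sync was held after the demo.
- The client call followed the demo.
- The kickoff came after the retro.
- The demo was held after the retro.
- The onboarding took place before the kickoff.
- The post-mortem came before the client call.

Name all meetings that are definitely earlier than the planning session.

Directly stated before the planning session: the client call.
The budget sync reaches the planning session via the budget sync → the client call → the planning session.
The demo reaches the planning session via the demo → the client call → the planning session.
The post-mortem reaches the planning session via the post-mortem → the client call → the planning session.
Likewise the retro reaches the planning session by chaining the stated constraints.
No chain forces the onboarding (or any of the others) ahead of the planning session.

the budget sync, the client call, the demo, the post-mortem, the retro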